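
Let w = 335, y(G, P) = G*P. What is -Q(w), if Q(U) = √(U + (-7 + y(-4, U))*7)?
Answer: -I*√9094 ≈ -95.362*I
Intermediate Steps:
Q(U) = √(-49 - 27*U) (Q(U) = √(U + (-7 - 4*U)*7) = √(U + (-49 - 28*U)) = √(-49 - 27*U))
-Q(w) = -√(-49 - 27*335) = -√(-49 - 9045) = -√(-9094) = -I*√9094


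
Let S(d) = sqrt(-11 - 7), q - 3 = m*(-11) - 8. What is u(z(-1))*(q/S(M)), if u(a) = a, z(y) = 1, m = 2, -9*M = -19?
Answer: 9*I*sqrt(2)/2 ≈ 6.364*I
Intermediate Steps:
M = 19/9 (M = -1/9*(-19) = 19/9 ≈ 2.1111)
q = -27 (q = 3 + (2*(-11) - 8) = 3 + (-22 - 8) = 3 - 30 = -27)
S(d) = 3*I*sqrt(2) (S(d) = sqrt(-18) = 3*I*sqrt(2))
u(z(-1))*(q/S(M)) = 1*(-27*(-I*sqrt(2)/6)) = 1*(-(-9)*I*sqrt(2)/2) = 1*(9*I*sqrt(2)/2) = 9*I*sqrt(2)/2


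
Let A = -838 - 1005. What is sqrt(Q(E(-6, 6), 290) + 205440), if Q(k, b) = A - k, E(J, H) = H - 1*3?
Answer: sqrt(203594) ≈ 451.21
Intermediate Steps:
E(J, H) = -3 + H (E(J, H) = H - 3 = -3 + H)
A = -1843
Q(k, b) = -1843 - k
sqrt(Q(E(-6, 6), 290) + 205440) = sqrt((-1843 - (-3 + 6)) + 205440) = sqrt((-1843 - 1*3) + 205440) = sqrt((-1843 - 3) + 205440) = sqrt(-1846 + 205440) = sqrt(203594)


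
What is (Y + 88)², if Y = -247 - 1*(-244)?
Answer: 7225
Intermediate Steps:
Y = -3 (Y = -247 + 244 = -3)
(Y + 88)² = (-3 + 88)² = 85² = 7225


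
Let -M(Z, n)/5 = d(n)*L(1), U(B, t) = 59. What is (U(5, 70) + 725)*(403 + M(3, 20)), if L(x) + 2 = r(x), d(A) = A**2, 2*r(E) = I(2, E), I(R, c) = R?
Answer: 1883952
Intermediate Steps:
r(E) = 1 (r(E) = (1/2)*2 = 1)
L(x) = -1 (L(x) = -2 + 1 = -1)
M(Z, n) = 5*n**2 (M(Z, n) = -5*n**2*(-1) = -(-5)*n**2 = 5*n**2)
(U(5, 70) + 725)*(403 + M(3, 20)) = (59 + 725)*(403 + 5*20**2) = 784*(403 + 5*400) = 784*(403 + 2000) = 784*2403 = 1883952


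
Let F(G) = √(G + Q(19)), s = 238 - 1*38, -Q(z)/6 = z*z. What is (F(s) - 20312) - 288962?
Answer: -309274 + I*√1966 ≈ -3.0927e+5 + 44.34*I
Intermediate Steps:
Q(z) = -6*z² (Q(z) = -6*z*z = -6*z²)
s = 200 (s = 238 - 38 = 200)
F(G) = √(-2166 + G) (F(G) = √(G - 6*19²) = √(G - 6*361) = √(G - 2166) = √(-2166 + G))
(F(s) - 20312) - 288962 = (√(-2166 + 200) - 20312) - 288962 = (√(-1966) - 20312) - 288962 = (I*√1966 - 20312) - 288962 = (-20312 + I*√1966) - 288962 = -309274 + I*√1966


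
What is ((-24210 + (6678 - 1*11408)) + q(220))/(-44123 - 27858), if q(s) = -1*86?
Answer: 29026/71981 ≈ 0.40325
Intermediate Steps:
q(s) = -86
((-24210 + (6678 - 1*11408)) + q(220))/(-44123 - 27858) = ((-24210 + (6678 - 1*11408)) - 86)/(-44123 - 27858) = ((-24210 + (6678 - 11408)) - 86)/(-71981) = ((-24210 - 4730) - 86)*(-1/71981) = (-28940 - 86)*(-1/71981) = -29026*(-1/71981) = 29026/71981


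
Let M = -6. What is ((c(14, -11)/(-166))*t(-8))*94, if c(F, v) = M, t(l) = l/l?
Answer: 282/83 ≈ 3.3976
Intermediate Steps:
t(l) = 1
c(F, v) = -6
((c(14, -11)/(-166))*t(-8))*94 = (-6/(-166)*1)*94 = (-6*(-1/166)*1)*94 = ((3/83)*1)*94 = (3/83)*94 = 282/83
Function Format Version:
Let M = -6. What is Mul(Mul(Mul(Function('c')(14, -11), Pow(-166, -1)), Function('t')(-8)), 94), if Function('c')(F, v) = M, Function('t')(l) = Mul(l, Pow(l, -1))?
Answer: Rational(282, 83) ≈ 3.3976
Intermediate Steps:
Function('t')(l) = 1
Function('c')(F, v) = -6
Mul(Mul(Mul(Function('c')(14, -11), Pow(-166, -1)), Function('t')(-8)), 94) = Mul(Mul(Mul(-6, Pow(-166, -1)), 1), 94) = Mul(Mul(Mul(-6, Rational(-1, 166)), 1), 94) = Mul(Mul(Rational(3, 83), 1), 94) = Mul(Rational(3, 83), 94) = Rational(282, 83)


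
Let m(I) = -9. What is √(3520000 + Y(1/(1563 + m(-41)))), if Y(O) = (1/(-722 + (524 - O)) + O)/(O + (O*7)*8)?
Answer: √1082748504033510827277/17538501 ≈ 1876.2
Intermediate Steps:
Y(O) = (O + 1/(-198 - O))/(57*O) (Y(O) = (1/(-198 - O) + O)/(O + (7*O)*8) = (O + 1/(-198 - O))/(O + 56*O) = (O + 1/(-198 - O))/((57*O)) = (O + 1/(-198 - O))*(1/(57*O)) = (O + 1/(-198 - O))/(57*O))
√(3520000 + Y(1/(1563 + m(-41)))) = √(3520000 + (-1 + (1/(1563 - 9))² + 198/(1563 - 9))/(57*(1/(1563 - 9))*(198 + 1/(1563 - 9)))) = √(3520000 + (-1 + (1/1554)² + 198/1554)/(57*(1/1554)*(198 + 1/1554))) = √(3520000 + (-1 + (1/1554)² + 198*(1/1554))/(57*(1/1554)*(198 + 1/1554))) = √(3520000 + (1/57)*1554*(-1 + 1/2414916 + 33/259)/(307693/1554)) = √(3520000 + (1/57)*1554*(1554/307693)*(-2107223/2414916)) = √(3520000 - 2107223/17538501) = √(61735521412777/17538501) = √1082748504033510827277/17538501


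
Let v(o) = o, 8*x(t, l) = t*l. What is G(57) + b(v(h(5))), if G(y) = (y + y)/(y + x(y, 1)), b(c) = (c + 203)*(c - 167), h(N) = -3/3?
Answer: -305408/9 ≈ -33934.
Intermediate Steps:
h(N) = -1 (h(N) = -3*⅓ = -1)
x(t, l) = l*t/8 (x(t, l) = (t*l)/8 = (l*t)/8 = l*t/8)
b(c) = (-167 + c)*(203 + c) (b(c) = (203 + c)*(-167 + c) = (-167 + c)*(203 + c))
G(y) = 16/9 (G(y) = (y + y)/(y + (⅛)*1*y) = (2*y)/(y + y/8) = (2*y)/((9*y/8)) = (2*y)*(8/(9*y)) = 16/9)
G(57) + b(v(h(5))) = 16/9 + (-33901 + (-1)² + 36*(-1)) = 16/9 + (-33901 + 1 - 36) = 16/9 - 33936 = -305408/9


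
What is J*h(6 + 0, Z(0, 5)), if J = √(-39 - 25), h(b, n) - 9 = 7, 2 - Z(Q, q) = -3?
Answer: 128*I ≈ 128.0*I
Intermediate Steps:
Z(Q, q) = 5 (Z(Q, q) = 2 - 1*(-3) = 2 + 3 = 5)
h(b, n) = 16 (h(b, n) = 9 + 7 = 16)
J = 8*I (J = √(-64) = 8*I ≈ 8.0*I)
J*h(6 + 0, Z(0, 5)) = (8*I)*16 = 128*I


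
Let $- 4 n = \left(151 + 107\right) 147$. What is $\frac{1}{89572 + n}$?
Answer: $\frac{2}{160181} \approx 1.2486 \cdot 10^{-5}$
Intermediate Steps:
$n = - \frac{18963}{2}$ ($n = - \frac{\left(151 + 107\right) 147}{4} = - \frac{258 \cdot 147}{4} = \left(- \frac{1}{4}\right) 37926 = - \frac{18963}{2} \approx -9481.5$)
$\frac{1}{89572 + n} = \frac{1}{89572 - \frac{18963}{2}} = \frac{1}{\frac{160181}{2}} = \frac{2}{160181}$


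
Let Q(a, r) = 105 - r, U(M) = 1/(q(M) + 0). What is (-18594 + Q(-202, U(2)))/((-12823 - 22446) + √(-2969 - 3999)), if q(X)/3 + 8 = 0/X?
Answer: 1203853055/2296447992 + 443735*I*√1742/14926911948 ≈ 0.52422 + 0.0012407*I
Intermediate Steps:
q(X) = -24 (q(X) = -24 + 3*(0/X) = -24 + 3*0 = -24 + 0 = -24)
U(M) = -1/24 (U(M) = 1/(-24 + 0) = 1/(-24) = -1/24)
(-18594 + Q(-202, U(2)))/((-12823 - 22446) + √(-2969 - 3999)) = (-18594 + (105 - 1*(-1/24)))/((-12823 - 22446) + √(-2969 - 3999)) = (-18594 + (105 + 1/24))/(-35269 + √(-6968)) = (-18594 + 2521/24)/(-35269 + 2*I*√1742) = -443735/(24*(-35269 + 2*I*√1742))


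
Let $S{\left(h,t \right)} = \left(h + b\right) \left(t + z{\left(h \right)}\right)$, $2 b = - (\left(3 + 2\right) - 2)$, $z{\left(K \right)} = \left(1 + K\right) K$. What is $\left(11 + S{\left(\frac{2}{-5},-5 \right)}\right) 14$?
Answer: $\frac{36673}{125} \approx 293.38$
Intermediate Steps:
$z{\left(K \right)} = K \left(1 + K\right)$
$b = - \frac{3}{2}$ ($b = \frac{\left(-1\right) \left(\left(3 + 2\right) - 2\right)}{2} = \frac{\left(-1\right) \left(5 - 2\right)}{2} = \frac{\left(-1\right) 3}{2} = \frac{1}{2} \left(-3\right) = - \frac{3}{2} \approx -1.5$)
$S{\left(h,t \right)} = \left(- \frac{3}{2} + h\right) \left(t + h \left(1 + h\right)\right)$ ($S{\left(h,t \right)} = \left(h - \frac{3}{2}\right) \left(t + h \left(1 + h\right)\right) = \left(- \frac{3}{2} + h\right) \left(t + h \left(1 + h\right)\right)$)
$\left(11 + S{\left(\frac{2}{-5},-5 \right)}\right) 14 = \left(11 - \left(- \frac{15}{2} + \frac{2}{25} + \frac{8}{125} - \frac{2}{-5} \left(-5\right) + \frac{3}{2} \cdot 2 \frac{1}{-5}\right)\right) 14 = \left(11 + \left(\left(2 \left(- \frac{1}{5}\right)\right)^{3} - \frac{3 \cdot 2 \left(- \frac{1}{5}\right)}{2} + \frac{15}{2} - \frac{\left(2 \left(- \frac{1}{5}\right)\right)^{2}}{2} + 2 \left(- \frac{1}{5}\right) \left(-5\right)\right)\right) 14 = \left(11 - \left(- \frac{101}{10} + \frac{2}{25} + \frac{8}{125}\right)\right) 14 = \left(11 + \left(- \frac{8}{125} + \frac{3}{5} + \frac{15}{2} - \frac{2}{25} + 2\right)\right) 14 = \left(11 + \frac{2489}{250}\right) 14 = \frac{5239}{250} \cdot 14 = \frac{36673}{125}$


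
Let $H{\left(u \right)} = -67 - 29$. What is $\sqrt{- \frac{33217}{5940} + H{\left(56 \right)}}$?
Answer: $\frac{i \sqrt{99570405}}{990} \approx 10.079 i$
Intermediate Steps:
$H{\left(u \right)} = -96$
$\sqrt{- \frac{33217}{5940} + H{\left(56 \right)}} = \sqrt{- \frac{33217}{5940} - 96} = \sqrt{- \frac{603457}{5940}} = \frac{i \sqrt{99570405}}{990}$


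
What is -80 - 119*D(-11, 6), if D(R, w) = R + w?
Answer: 515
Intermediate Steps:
-80 - 119*D(-11, 6) = -80 - 119*(-11 + 6) = -80 - 119*(-5) = -80 + 595 = 515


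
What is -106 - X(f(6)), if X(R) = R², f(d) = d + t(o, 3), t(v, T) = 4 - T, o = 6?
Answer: -155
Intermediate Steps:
f(d) = 1 + d (f(d) = d + (4 - 1*3) = d + (4 - 3) = d + 1 = 1 + d)
-106 - X(f(6)) = -106 - (1 + 6)² = -106 - 1*7² = -106 - 1*49 = -106 - 49 = -155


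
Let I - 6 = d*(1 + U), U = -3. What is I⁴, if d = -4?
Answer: 38416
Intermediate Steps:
I = 14 (I = 6 - 4*(1 - 3) = 6 - 4*(-2) = 6 + 8 = 14)
I⁴ = 14⁴ = 38416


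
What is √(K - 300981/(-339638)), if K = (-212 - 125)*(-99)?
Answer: 5*√153946270421034/339638 ≈ 182.66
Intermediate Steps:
K = 33363 (K = -337*(-99) = 33363)
√(K - 300981/(-339638)) = √(33363 - 300981/(-339638)) = √(33363 - 300981*(-1/339638)) = √(33363 + 300981/339638) = √(11331643575/339638) = 5*√153946270421034/339638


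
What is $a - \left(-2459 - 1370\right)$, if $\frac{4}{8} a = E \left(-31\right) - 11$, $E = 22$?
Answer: $2443$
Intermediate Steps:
$a = -1386$ ($a = 2 \left(22 \left(-31\right) - 11\right) = 2 \left(-682 - 11\right) = 2 \left(-693\right) = -1386$)
$a - \left(-2459 - 1370\right) = -1386 - \left(-2459 - 1370\right) = -1386 - -3829 = -1386 + 3829 = 2443$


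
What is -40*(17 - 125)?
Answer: 4320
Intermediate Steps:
-40*(17 - 125) = -40*(-108) = 4320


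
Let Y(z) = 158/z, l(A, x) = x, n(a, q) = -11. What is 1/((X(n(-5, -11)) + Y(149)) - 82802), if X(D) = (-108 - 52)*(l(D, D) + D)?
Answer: -149/11812860 ≈ -1.2613e-5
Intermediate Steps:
X(D) = -320*D (X(D) = (-108 - 52)*(D + D) = -320*D)
1/((X(n(-5, -11)) + Y(149)) - 82802) = 1/((-320*(-11) + 158/149) - 82802) = 1/((3520 + 158*(1/149)) - 82802) = 1/((3520 + 158/149) - 82802) = 1/(524638/149 - 82802) = 1/(-11812860/149) = -149/11812860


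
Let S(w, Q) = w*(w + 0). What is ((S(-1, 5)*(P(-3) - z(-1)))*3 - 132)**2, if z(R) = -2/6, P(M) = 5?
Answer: 13456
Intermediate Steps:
z(R) = -1/3 (z(R) = -2*1/6 = -1/3)
S(w, Q) = w**2 (S(w, Q) = w*w = w**2)
((S(-1, 5)*(P(-3) - z(-1)))*3 - 132)**2 = (((-1)**2*(5 - 1*(-1/3)))*3 - 132)**2 = ((1*(5 + 1/3))*3 - 132)**2 = ((1*(16/3))*3 - 132)**2 = ((16/3)*3 - 132)**2 = (16 - 132)**2 = (-116)**2 = 13456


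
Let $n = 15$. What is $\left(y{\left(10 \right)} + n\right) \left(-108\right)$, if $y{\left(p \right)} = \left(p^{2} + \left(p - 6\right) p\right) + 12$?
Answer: $-18036$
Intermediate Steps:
$y{\left(p \right)} = 12 + p^{2} + p \left(-6 + p\right)$ ($y{\left(p \right)} = \left(p^{2} + \left(p - 6\right) p\right) + 12 = \left(p^{2} + \left(-6 + p\right) p\right) + 12 = \left(p^{2} + p \left(-6 + p\right)\right) + 12 = 12 + p^{2} + p \left(-6 + p\right)$)
$\left(y{\left(10 \right)} + n\right) \left(-108\right) = \left(\left(12 - 60 + 2 \cdot 10^{2}\right) + 15\right) \left(-108\right) = \left(\left(12 - 60 + 2 \cdot 100\right) + 15\right) \left(-108\right) = \left(\left(12 - 60 + 200\right) + 15\right) \left(-108\right) = \left(152 + 15\right) \left(-108\right) = 167 \left(-108\right) = -18036$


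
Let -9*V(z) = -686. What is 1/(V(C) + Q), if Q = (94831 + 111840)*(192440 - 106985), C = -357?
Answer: 9/158949633431 ≈ 5.6622e-11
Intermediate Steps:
V(z) = 686/9 (V(z) = -⅑*(-686) = 686/9)
Q = 17661070305 (Q = 206671*85455 = 17661070305)
1/(V(C) + Q) = 1/(686/9 + 17661070305) = 1/(158949633431/9) = 9/158949633431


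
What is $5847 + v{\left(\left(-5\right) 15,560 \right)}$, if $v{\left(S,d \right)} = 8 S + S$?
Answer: $5172$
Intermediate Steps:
$v{\left(S,d \right)} = 9 S$
$5847 + v{\left(\left(-5\right) 15,560 \right)} = 5847 + 9 \left(\left(-5\right) 15\right) = 5847 + 9 \left(-75\right) = 5847 - 675 = 5172$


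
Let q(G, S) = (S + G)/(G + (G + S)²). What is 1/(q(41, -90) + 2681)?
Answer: 2442/6546953 ≈ 0.00037300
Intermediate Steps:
q(G, S) = (G + S)/(G + (G + S)²)
1/(q(41, -90) + 2681) = 1/((41 - 90)/(41 + (41 - 90)²) + 2681) = 1/(-49/(41 + (-49)²) + 2681) = 1/(-49/(41 + 2401) + 2681) = 1/(-49/2442 + 2681) = 1/(6546953/2442) = 2442/6546953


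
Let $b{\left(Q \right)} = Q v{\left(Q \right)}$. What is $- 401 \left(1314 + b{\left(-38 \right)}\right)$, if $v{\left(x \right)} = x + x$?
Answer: $-1685002$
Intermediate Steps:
$v{\left(x \right)} = 2 x$
$b{\left(Q \right)} = 2 Q^{2}$ ($b{\left(Q \right)} = Q 2 Q = 2 Q^{2}$)
$- 401 \left(1314 + b{\left(-38 \right)}\right) = - 401 \left(1314 + 2 \left(-38\right)^{2}\right) = - 401 \left(1314 + 2 \cdot 1444\right) = - 401 \left(1314 + 2888\right) = \left(-401\right) 4202 = -1685002$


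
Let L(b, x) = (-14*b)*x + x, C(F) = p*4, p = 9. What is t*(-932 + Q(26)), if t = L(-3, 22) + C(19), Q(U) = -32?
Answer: -946648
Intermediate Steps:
C(F) = 36 (C(F) = 9*4 = 36)
L(b, x) = x - 14*b*x (L(b, x) = -14*b*x + x = x - 14*b*x)
t = 982 (t = 22*(1 - 14*(-3)) + 36 = 22*(1 + 42) + 36 = 22*43 + 36 = 946 + 36 = 982)
t*(-932 + Q(26)) = 982*(-932 - 32) = 982*(-964) = -946648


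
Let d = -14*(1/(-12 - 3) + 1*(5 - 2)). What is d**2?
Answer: 379456/225 ≈ 1686.5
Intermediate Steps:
d = -616/15 (d = -14*(1/(-15) + 1*3) = -14*(-1/15 + 3) = -14*44/15 = -616/15 ≈ -41.067)
d**2 = (-616/15)**2 = 379456/225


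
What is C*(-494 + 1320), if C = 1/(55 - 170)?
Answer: -826/115 ≈ -7.1826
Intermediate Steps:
C = -1/115 (C = 1/(-115) = -1/115 ≈ -0.0086956)
C*(-494 + 1320) = -(-494 + 1320)/115 = -1/115*826 = -826/115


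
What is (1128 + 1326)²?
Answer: 6022116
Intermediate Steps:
(1128 + 1326)² = 2454² = 6022116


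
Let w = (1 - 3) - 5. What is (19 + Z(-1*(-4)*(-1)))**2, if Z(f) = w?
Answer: 144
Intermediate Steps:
w = -7 (w = -2 - 5 = -7)
Z(f) = -7
(19 + Z(-1*(-4)*(-1)))**2 = (19 - 7)**2 = 12**2 = 144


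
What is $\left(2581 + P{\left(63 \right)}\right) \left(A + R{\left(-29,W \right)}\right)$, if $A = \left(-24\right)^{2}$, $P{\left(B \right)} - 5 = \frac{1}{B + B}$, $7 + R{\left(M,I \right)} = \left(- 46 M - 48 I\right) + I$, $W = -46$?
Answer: $\frac{441509135}{42} \approx 1.0512 \cdot 10^{7}$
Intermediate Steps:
$R{\left(M,I \right)} = -7 - 47 I - 46 M$ ($R{\left(M,I \right)} = -7 - \left(46 M + 47 I\right) = -7 - 47 I - 46 M$)
$P{\left(B \right)} = 5 + \frac{1}{2 B}$ ($P{\left(B \right)} = 5 + \frac{1}{B + B} = 5 + \frac{1}{2 B}$)
$A = 576$
$\left(2581 + P{\left(63 \right)}\right) \left(A + R{\left(-29,W \right)}\right) = \left(2581 + \left(5 + \frac{1}{2 \cdot 63}\right)\right) \left(576 - -3489\right) = \left(2581 + \left(5 + \frac{1}{2} \cdot \frac{1}{63}\right)\right) \left(576 + \left(-7 + 2162 + 1334\right)\right) = \left(2581 + \left(5 + \frac{1}{126}\right)\right) \left(576 + 3489\right) = \left(2581 + \frac{631}{126}\right) 4065 = \frac{325837}{126} \cdot 4065 = \frac{441509135}{42}$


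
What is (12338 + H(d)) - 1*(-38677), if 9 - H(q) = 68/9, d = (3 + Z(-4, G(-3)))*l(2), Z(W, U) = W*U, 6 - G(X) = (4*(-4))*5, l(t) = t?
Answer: 459148/9 ≈ 51016.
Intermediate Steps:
G(X) = 86 (G(X) = 6 - 4*(-4)*5 = 6 - (-16)*5 = 6 - 1*(-80) = 6 + 80 = 86)
Z(W, U) = U*W
d = -682 (d = (3 + 86*(-4))*2 = (3 - 344)*2 = -341*2 = -682)
H(q) = 13/9 (H(q) = 9 - 68/9 = 13/9)
(12338 + H(d)) - 1*(-38677) = (12338 + 13/9) - 1*(-38677) = 111055/9 + 38677 = 459148/9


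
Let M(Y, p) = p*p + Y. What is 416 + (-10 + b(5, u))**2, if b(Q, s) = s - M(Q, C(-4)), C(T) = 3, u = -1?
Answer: 1041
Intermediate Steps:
M(Y, p) = Y + p**2 (M(Y, p) = p**2 + Y = Y + p**2)
b(Q, s) = -9 + s - Q (b(Q, s) = s - (Q + 3**2) = s - (Q + 9) = s - (9 + Q) = s + (-9 - Q) = -9 + s - Q)
416 + (-10 + b(5, u))**2 = 416 + (-10 + (-9 - 1 - 1*5))**2 = 416 + (-10 + (-9 - 1 - 5))**2 = 416 + (-10 - 15)**2 = 416 + (-25)**2 = 416 + 625 = 1041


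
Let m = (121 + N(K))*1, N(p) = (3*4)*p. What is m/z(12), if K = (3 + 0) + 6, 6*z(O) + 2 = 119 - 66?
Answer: 458/17 ≈ 26.941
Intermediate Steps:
z(O) = 17/2 (z(O) = -⅓ + (119 - 66)/6 = -⅓ + (⅙)*53 = -⅓ + 53/6 = 17/2)
K = 9 (K = 3 + 6 = 9)
N(p) = 12*p
m = 229 (m = (121 + 12*9)*1 = (121 + 108)*1 = 229*1 = 229)
m/z(12) = 229/(17/2) = 229*(2/17) = 458/17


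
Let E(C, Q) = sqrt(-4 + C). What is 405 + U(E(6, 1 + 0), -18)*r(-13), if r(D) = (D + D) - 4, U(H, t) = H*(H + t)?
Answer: 345 + 540*sqrt(2) ≈ 1108.7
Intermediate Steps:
r(D) = -4 + 2*D (r(D) = 2*D - 4 = -4 + 2*D)
405 + U(E(6, 1 + 0), -18)*r(-13) = 405 + (sqrt(-4 + 6)*(sqrt(-4 + 6) - 18))*(-4 + 2*(-13)) = 405 + (sqrt(2)*(sqrt(2) - 18))*(-4 - 26) = 405 + (sqrt(2)*(-18 + sqrt(2)))*(-30) = 405 - 30*sqrt(2)*(-18 + sqrt(2))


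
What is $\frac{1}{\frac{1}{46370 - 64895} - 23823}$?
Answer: $- \frac{18525}{441321076} \approx -4.1976 \cdot 10^{-5}$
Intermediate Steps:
$\frac{1}{\frac{1}{46370 - 64895} - 23823} = \frac{1}{\frac{1}{-18525} - 23823} = \frac{1}{- \frac{1}{18525} - 23823} = \frac{1}{- \frac{441321076}{18525}} = - \frac{18525}{441321076}$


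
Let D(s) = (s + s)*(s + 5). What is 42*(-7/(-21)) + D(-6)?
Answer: 26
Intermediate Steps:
D(s) = 2*s*(5 + s) (D(s) = (2*s)*(5 + s) = 2*s*(5 + s))
42*(-7/(-21)) + D(-6) = 42*(-7/(-21)) + 2*(-6)*(5 - 6) = 42*(-7*(-1/21)) + 2*(-6)*(-1) = 42*(1/3) + 12 = 14 + 12 = 26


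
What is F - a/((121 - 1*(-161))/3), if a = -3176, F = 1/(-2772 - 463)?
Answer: 5137133/152045 ≈ 33.787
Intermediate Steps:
F = -1/3235 (F = 1/(-3235) = -1/3235 ≈ -0.00030912)
F - a/((121 - 1*(-161))/3) = -1/3235 - (-3176)/((121 - 1*(-161))/3) = -1/3235 - (-3176)/((121 + 161)*(⅓)) = -1/3235 - (-3176)/(282*(⅓)) = -1/3235 - (-3176)/94 = -1/3235 - 1*(-1588/47) = -1/3235 + 1588/47 = 5137133/152045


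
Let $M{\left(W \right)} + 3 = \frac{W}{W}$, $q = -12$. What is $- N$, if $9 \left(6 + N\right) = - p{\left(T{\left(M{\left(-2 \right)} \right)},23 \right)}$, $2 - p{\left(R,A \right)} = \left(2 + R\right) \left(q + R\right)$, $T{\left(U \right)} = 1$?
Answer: $\frac{89}{9} \approx 9.8889$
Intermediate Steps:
$M{\left(W \right)} = -2$ ($M{\left(W \right)} = -3 + \frac{W}{W} = -3 + 1 = -2$)
$p{\left(R,A \right)} = 2 - \left(-12 + R\right) \left(2 + R\right)$ ($p{\left(R,A \right)} = 2 - \left(2 + R\right) \left(-12 + R\right) = 2 - \left(-12 + R\right) \left(2 + R\right)$)
$N = - \frac{89}{9}$ ($N = -6 + \frac{\left(-1\right) \left(26 - 1^{2} + 10 \cdot 1\right)}{9} = -6 + \frac{\left(-1\right) \left(26 - 1 + 10\right)}{9} = -6 + \frac{\left(-1\right) 35}{9} = -6 + \frac{1}{9} \left(-35\right) = -6 - \frac{35}{9} = - \frac{89}{9} \approx -9.8889$)
$- N = \left(-1\right) \left(- \frac{89}{9}\right) = \frac{89}{9}$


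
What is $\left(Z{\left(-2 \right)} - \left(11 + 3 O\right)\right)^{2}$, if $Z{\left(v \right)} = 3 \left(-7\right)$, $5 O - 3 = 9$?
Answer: $\frac{38416}{25} \approx 1536.6$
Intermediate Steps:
$O = \frac{12}{5}$ ($O = \frac{3}{5} + \frac{1}{5} \cdot 9 = \frac{3}{5} + \frac{9}{5} = \frac{12}{5} \approx 2.4$)
$Z{\left(v \right)} = -21$
$\left(Z{\left(-2 \right)} - \left(11 + 3 O\right)\right)^{2} = \left(-21 - \frac{91}{5}\right)^{2} = \left(- \frac{196}{5}\right)^{2} = \frac{38416}{25}$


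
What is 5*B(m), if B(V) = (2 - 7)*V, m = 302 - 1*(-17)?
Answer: -7975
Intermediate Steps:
m = 319 (m = 302 + 17 = 319)
B(V) = -5*V
5*B(m) = 5*(-5*319) = 5*(-1595) = -7975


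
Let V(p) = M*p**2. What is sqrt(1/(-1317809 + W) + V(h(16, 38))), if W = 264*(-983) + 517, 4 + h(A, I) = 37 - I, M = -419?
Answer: I*sqrt(6511026550396101)/788402 ≈ 102.35*I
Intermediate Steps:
h(A, I) = 33 - I (h(A, I) = -4 + (37 - I) = 33 - I)
W = -258995 (W = -259512 + 517 = -258995)
V(p) = -419*p**2
sqrt(1/(-1317809 + W) + V(h(16, 38))) = sqrt(1/(-1317809 - 258995) - 419*(33 - 1*38)**2) = sqrt(1/(-1576804) - 419*(33 - 38)**2) = sqrt(-1/1576804 - 419*(-5)**2) = sqrt(-1/1576804 - 419*25) = sqrt(-1/1576804 - 10475) = sqrt(-16517021901/1576804) = I*sqrt(6511026550396101)/788402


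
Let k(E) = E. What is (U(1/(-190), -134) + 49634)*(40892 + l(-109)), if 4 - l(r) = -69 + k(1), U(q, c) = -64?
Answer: 2030585480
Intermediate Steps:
l(r) = 72 (l(r) = 4 - (-69 + 1) = 4 - 1*(-68) = 4 + 68 = 72)
(U(1/(-190), -134) + 49634)*(40892 + l(-109)) = (-64 + 49634)*(40892 + 72) = 49570*40964 = 2030585480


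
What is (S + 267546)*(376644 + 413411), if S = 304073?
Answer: 451610449045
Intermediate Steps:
(S + 267546)*(376644 + 413411) = (304073 + 267546)*(376644 + 413411) = 571619*790055 = 451610449045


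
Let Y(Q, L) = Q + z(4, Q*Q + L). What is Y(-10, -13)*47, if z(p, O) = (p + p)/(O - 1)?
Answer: -20022/43 ≈ -465.63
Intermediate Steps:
z(p, O) = 2*p/(-1 + O) (z(p, O) = (2*p)/(-1 + O) = 2*p/(-1 + O))
Y(Q, L) = Q + 8/(-1 + L + Q²) (Y(Q, L) = Q + 2*4/(-1 + (Q*Q + L)) = Q + 2*4/(-1 + (Q² + L)) = Q + 2*4/(-1 + (L + Q²)) = Q + 2*4/(-1 + L + Q²) = Q + 8/(-1 + L + Q²))
Y(-10, -13)*47 = (-10 + 8/(-1 - 13 + (-10)²))*47 = (-10 + 8/(-1 - 13 + 100))*47 = (-10 + 8/86)*47 = (-10 + 8*(1/86))*47 = (-10 + 4/43)*47 = -426/43*47 = -20022/43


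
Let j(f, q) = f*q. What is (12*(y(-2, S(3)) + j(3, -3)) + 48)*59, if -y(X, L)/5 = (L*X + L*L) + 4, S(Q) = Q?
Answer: -28320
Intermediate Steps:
y(X, L) = -20 - 5*L**2 - 5*L*X (y(X, L) = -5*((L*X + L*L) + 4) = -5*((L*X + L**2) + 4) = -5*((L**2 + L*X) + 4) = -5*(4 + L**2 + L*X) = -20 - 5*L**2 - 5*L*X)
(12*(y(-2, S(3)) + j(3, -3)) + 48)*59 = (12*((-20 - 5*3**2 - 5*3*(-2)) + 3*(-3)) + 48)*59 = (12*((-20 - 5*9 + 30) - 9) + 48)*59 = (12*((-20 - 45 + 30) - 9) + 48)*59 = (12*(-35 - 9) + 48)*59 = (12*(-44) + 48)*59 = (-528 + 48)*59 = -480*59 = -28320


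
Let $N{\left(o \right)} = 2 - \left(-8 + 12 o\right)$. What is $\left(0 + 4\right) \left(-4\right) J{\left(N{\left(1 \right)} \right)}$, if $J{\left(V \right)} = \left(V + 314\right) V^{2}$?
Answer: $-19968$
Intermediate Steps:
$N{\left(o \right)} = 10 - 12 o$ ($N{\left(o \right)} = 2 - \left(-8 + 12 o\right) = 10 - 12 o$)
$J{\left(V \right)} = V^{2} \left(314 + V\right)$ ($J{\left(V \right)} = \left(314 + V\right) V^{2} = V^{2} \left(314 + V\right)$)
$\left(0 + 4\right) \left(-4\right) J{\left(N{\left(1 \right)} \right)} = \left(0 + 4\right) \left(-4\right) \left(10 - 12\right)^{2} \left(314 + \left(10 - 12\right)\right) = 4 \left(-4\right) \left(10 - 12\right)^{2} \left(314 + \left(10 - 12\right)\right) = - 16 \left(-2\right)^{2} \left(314 - 2\right) = - 16 \cdot 4 \cdot 312 = \left(-16\right) 1248 = -19968$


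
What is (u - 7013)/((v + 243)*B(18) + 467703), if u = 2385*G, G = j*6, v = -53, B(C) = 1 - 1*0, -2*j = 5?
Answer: -42788/467893 ≈ -0.091448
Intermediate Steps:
j = -5/2 (j = -1/2*5 = -5/2 ≈ -2.5000)
B(C) = 1 (B(C) = 1 + 0 = 1)
G = -15 (G = -5/2*6 = -15)
u = -35775 (u = 2385*(-15) = -35775)
(u - 7013)/((v + 243)*B(18) + 467703) = (-35775 - 7013)/((-53 + 243)*1 + 467703) = -42788/(190*1 + 467703) = -42788/(190 + 467703) = -42788/467893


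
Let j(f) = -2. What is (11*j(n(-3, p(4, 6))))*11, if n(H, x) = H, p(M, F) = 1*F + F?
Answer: -242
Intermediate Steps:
p(M, F) = 2*F (p(M, F) = F + F = 2*F)
(11*j(n(-3, p(4, 6))))*11 = (11*(-2))*11 = -22*11 = -242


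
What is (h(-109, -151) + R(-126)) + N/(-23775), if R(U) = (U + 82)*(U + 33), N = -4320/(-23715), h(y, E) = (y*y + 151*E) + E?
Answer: -29147619057/4176475 ≈ -6979.0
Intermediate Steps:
h(y, E) = y² + 152*E (h(y, E) = (y² + 151*E) + E = y² + 152*E)
N = 96/527 (N = -4320*(-1/23715) = 96/527 ≈ 0.18216)
R(U) = (33 + U)*(82 + U) (R(U) = (82 + U)*(33 + U) = (33 + U)*(82 + U))
(h(-109, -151) + R(-126)) + N/(-23775) = (((-109)² + 152*(-151)) + (2706 + (-126)² + 115*(-126))) + (96/527)/(-23775) = ((11881 - 22952) + (2706 + 15876 - 14490)) + (96/527)*(-1/23775) = (-11071 + 4092) - 32/4176475 = -6979 - 32/4176475 = -29147619057/4176475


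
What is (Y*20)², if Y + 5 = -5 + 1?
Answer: 32400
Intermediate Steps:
Y = -9 (Y = -5 + (-5 + 1) = -5 - 4 = -9)
(Y*20)² = (-9*20)² = (-180)² = 32400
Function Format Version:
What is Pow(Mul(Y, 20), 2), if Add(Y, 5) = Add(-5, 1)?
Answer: 32400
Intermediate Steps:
Y = -9 (Y = Add(-5, Add(-5, 1)) = Add(-5, -4) = -9)
Pow(Mul(Y, 20), 2) = Pow(Mul(-9, 20), 2) = Pow(-180, 2) = 32400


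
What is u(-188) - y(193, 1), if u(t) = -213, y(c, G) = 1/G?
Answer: -214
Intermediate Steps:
u(-188) - y(193, 1) = -213 - 1/1 = -213 - 1*1 = -213 - 1 = -214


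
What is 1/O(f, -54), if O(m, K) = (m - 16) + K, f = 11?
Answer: -1/59 ≈ -0.016949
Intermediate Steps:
O(m, K) = -16 + K + m (O(m, K) = (-16 + m) + K = -16 + K + m)
1/O(f, -54) = 1/(-16 - 54 + 11) = 1/(-59) = -1/59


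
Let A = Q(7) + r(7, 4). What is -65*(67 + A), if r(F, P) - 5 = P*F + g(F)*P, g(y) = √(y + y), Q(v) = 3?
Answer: -6695 - 260*√14 ≈ -7667.8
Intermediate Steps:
g(y) = √2*√y (g(y) = √(2*y) = √2*√y)
r(F, P) = 5 + F*P + P*√2*√F (r(F, P) = 5 + (P*F + (√2*√F)*P) = 5 + (F*P + P*√2*√F) = 5 + F*P + P*√2*√F)
A = 36 + 4*√14 (A = 3 + (5 + 7*4 + 4*√2*√7) = 3 + (5 + 28 + 4*√14) = 3 + (33 + 4*√14) = 36 + 4*√14 ≈ 50.967)
-65*(67 + A) = -65*(67 + (36 + 4*√14)) = -65*(103 + 4*√14) = -6695 - 260*√14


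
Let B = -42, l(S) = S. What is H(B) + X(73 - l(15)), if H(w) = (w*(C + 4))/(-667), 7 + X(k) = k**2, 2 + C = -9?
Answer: 2238825/667 ≈ 3356.6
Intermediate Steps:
C = -11 (C = -2 - 9 = -11)
X(k) = -7 + k**2
H(w) = 7*w/667 (H(w) = (w*(-11 + 4))/(-667) = (w*(-7))*(-1/667) = -7*w*(-1/667) = 7*w/667)
H(B) + X(73 - l(15)) = (7/667)*(-42) + (-7 + (73 - 1*15)**2) = -294/667 + (-7 + (73 - 15)**2) = -294/667 + (-7 + 58**2) = -294/667 + (-7 + 3364) = -294/667 + 3357 = 2238825/667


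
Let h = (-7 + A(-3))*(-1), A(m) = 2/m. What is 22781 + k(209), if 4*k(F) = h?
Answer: 273395/12 ≈ 22783.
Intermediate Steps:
h = 23/3 (h = (-7 + 2/(-3))*(-1) = (-7 + 2*(-⅓))*(-1) = (-7 - ⅔)*(-1) = -23/3*(-1) = 23/3 ≈ 7.6667)
k(F) = 23/12 (k(F) = (¼)*(23/3) = 23/12)
22781 + k(209) = 22781 + 23/12 = 273395/12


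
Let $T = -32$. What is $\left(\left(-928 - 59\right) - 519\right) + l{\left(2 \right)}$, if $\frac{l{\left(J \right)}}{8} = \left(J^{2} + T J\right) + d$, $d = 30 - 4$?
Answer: $-1778$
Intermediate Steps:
$d = 26$ ($d = 30 - 4 = 26$)
$l{\left(J \right)} = 208 - 256 J + 8 J^{2}$ ($l{\left(J \right)} = 8 \left(\left(J^{2} - 32 J\right) + 26\right) = 8 \left(26 + J^{2} - 32 J\right) = 208 - 256 J + 8 J^{2}$)
$\left(\left(-928 - 59\right) - 519\right) + l{\left(2 \right)} = \left(\left(-928 - 59\right) - 519\right) + \left(208 - 512 + 8 \cdot 2^{2}\right) = \left(-987 - 519\right) + \left(208 - 512 + 8 \cdot 4\right) = -1506 + \left(208 - 512 + 32\right) = -1506 - 272 = -1778$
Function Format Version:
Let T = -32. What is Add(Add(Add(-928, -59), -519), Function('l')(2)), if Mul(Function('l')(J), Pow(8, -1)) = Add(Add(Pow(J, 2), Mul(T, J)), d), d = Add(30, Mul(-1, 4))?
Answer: -1778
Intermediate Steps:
d = 26 (d = Add(30, -4) = 26)
Function('l')(J) = Add(208, Mul(-256, J), Mul(8, Pow(J, 2))) (Function('l')(J) = Mul(8, Add(Add(Pow(J, 2), Mul(-32, J)), 26)) = Mul(8, Add(26, Pow(J, 2), Mul(-32, J))) = Add(208, Mul(-256, J), Mul(8, Pow(J, 2))))
Add(Add(Add(-928, -59), -519), Function('l')(2)) = Add(Add(Add(-928, -59), -519), Add(208, Mul(-256, 2), Mul(8, Pow(2, 2)))) = Add(Add(-987, -519), Add(208, -512, Mul(8, 4))) = Add(-1506, Add(208, -512, 32)) = Add(-1506, -272) = -1778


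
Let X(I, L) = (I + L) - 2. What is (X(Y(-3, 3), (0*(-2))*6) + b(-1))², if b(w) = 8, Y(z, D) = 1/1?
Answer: 49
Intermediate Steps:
Y(z, D) = 1
X(I, L) = -2 + I + L
(X(Y(-3, 3), (0*(-2))*6) + b(-1))² = ((-2 + 1 + (0*(-2))*6) + 8)² = ((-2 + 1 + 0*6) + 8)² = ((-2 + 1 + 0) + 8)² = (-1 + 8)² = 7² = 49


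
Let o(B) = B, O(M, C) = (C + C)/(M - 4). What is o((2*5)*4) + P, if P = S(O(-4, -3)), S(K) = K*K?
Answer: 649/16 ≈ 40.563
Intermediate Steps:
O(M, C) = 2*C/(-4 + M) (O(M, C) = (2*C)/(-4 + M) = 2*C/(-4 + M))
S(K) = K**2
P = 9/16 (P = (2*(-3)/(-4 - 4))**2 = (2*(-3)/(-8))**2 = (2*(-3)*(-1/8))**2 = (3/4)**2 = 9/16 ≈ 0.56250)
o((2*5)*4) + P = (2*5)*4 + 9/16 = 10*4 + 9/16 = 40 + 9/16 = 649/16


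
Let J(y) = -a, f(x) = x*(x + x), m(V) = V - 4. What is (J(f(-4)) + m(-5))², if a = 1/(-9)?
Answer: 6400/81 ≈ 79.012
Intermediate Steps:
m(V) = -4 + V
f(x) = 2*x² (f(x) = x*(2*x) = 2*x²)
a = -⅑ ≈ -0.11111
J(y) = ⅑ (J(y) = -1*(-⅑) = ⅑)
(J(f(-4)) + m(-5))² = (⅑ + (-4 - 5))² = (⅑ - 9)² = (-80/9)² = 6400/81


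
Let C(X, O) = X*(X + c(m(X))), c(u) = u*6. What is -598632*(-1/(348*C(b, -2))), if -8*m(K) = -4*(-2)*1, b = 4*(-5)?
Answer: 24943/7540 ≈ 3.3081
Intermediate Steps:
b = -20
m(K) = -1 (m(K) = -(-4*(-2))/8 = -1)
c(u) = 6*u
C(X, O) = X*(-6 + X) (C(X, O) = X*(X + 6*(-1)) = X*(X - 6) = X*(-6 + X))
-598632*(-1/(348*C(b, -2))) = -598632*1/(6960*(-6 - 20)) = -598632/((58*(-20*(-26)))*(-6)) = -598632/((58*520)*(-6)) = -598632/(30160*(-6)) = -598632/(-180960) = -598632*(-1/180960) = 24943/7540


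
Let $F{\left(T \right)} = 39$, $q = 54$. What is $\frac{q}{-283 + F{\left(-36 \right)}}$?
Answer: $- \frac{27}{122} \approx -0.22131$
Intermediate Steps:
$\frac{q}{-283 + F{\left(-36 \right)}} = \frac{54}{-283 + 39} = \frac{54}{-244} = 54 \left(- \frac{1}{244}\right) = - \frac{27}{122}$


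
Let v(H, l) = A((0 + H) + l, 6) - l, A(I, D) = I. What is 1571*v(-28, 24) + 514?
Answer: -43474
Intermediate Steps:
v(H, l) = H (v(H, l) = ((0 + H) + l) - l = (H + l) - l = H)
1571*v(-28, 24) + 514 = 1571*(-28) + 514 = -43988 + 514 = -43474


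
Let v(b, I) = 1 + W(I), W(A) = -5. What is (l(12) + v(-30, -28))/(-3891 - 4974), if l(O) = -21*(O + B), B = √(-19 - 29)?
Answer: 256/8865 + 28*I*√3/2955 ≈ 0.028878 + 0.016412*I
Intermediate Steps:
B = 4*I*√3 (B = √(-48) = 4*I*√3 ≈ 6.9282*I)
l(O) = -21*O - 84*I*√3 (l(O) = -21*(O + 4*I*√3) = -21*O - 84*I*√3)
v(b, I) = -4 (v(b, I) = 1 - 5 = -4)
(l(12) + v(-30, -28))/(-3891 - 4974) = ((-21*12 - 84*I*√3) - 4)/(-3891 - 4974) = ((-252 - 84*I*√3) - 4)/(-8865) = (-256 - 84*I*√3)*(-1/8865) = 256/8865 + 28*I*√3/2955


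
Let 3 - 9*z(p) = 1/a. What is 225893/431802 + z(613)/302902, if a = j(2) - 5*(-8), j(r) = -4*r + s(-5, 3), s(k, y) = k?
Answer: 923718379181/1765714806954 ≈ 0.52314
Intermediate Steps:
j(r) = -5 - 4*r (j(r) = -4*r - 5 = -5 - 4*r)
a = 27 (a = (-5 - 4*2) - 5*(-8) = (-5 - 8) + 40 = -13 + 40 = 27)
z(p) = 80/243 (z(p) = ⅓ - ⅑/27 = ⅓ - ⅑*1/27 = ⅓ - 1/243 = 80/243)
225893/431802 + z(613)/302902 = 225893/431802 + (80/243)/302902 = 225893*(1/431802) + (80/243)*(1/302902) = 225893/431802 + 40/36802593 = 923718379181/1765714806954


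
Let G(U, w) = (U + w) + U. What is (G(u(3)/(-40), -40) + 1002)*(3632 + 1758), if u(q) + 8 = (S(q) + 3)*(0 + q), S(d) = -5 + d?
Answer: 10373055/2 ≈ 5.1865e+6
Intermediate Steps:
u(q) = -8 + q*(-2 + q) (u(q) = -8 + ((-5 + q) + 3)*(0 + q) = -8 + (-2 + q)*q = -8 + q*(-2 + q))
G(U, w) = w + 2*U
(G(u(3)/(-40), -40) + 1002)*(3632 + 1758) = ((-40 + 2*((-8 + 3² - 2*3)/(-40))) + 1002)*(3632 + 1758) = ((-40 + 2*((-8 + 9 - 6)*(-1/40))) + 1002)*5390 = ((-40 + 2*(-5*(-1/40))) + 1002)*5390 = ((-40 + 2*(⅛)) + 1002)*5390 = ((-40 + ¼) + 1002)*5390 = (-159/4 + 1002)*5390 = (3849/4)*5390 = 10373055/2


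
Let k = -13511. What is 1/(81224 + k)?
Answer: 1/67713 ≈ 1.4768e-5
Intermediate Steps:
1/(81224 + k) = 1/(81224 - 13511) = 1/67713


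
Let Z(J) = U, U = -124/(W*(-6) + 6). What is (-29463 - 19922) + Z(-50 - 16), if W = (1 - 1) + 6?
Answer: -740713/15 ≈ -49381.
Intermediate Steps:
W = 6 (W = 0 + 6 = 6)
U = 62/15 (U = -124/(6*(-6) + 6) = -124/(-36 + 6) = -124/(-30) = -124*(-1/30) = 62/15 ≈ 4.1333)
Z(J) = 62/15
(-29463 - 19922) + Z(-50 - 16) = (-29463 - 19922) + 62/15 = -49385 + 62/15 = -740713/15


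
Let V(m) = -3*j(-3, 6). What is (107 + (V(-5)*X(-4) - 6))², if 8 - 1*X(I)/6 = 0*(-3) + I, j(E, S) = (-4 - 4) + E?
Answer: 6135529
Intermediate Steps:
j(E, S) = -8 + E
V(m) = 33 (V(m) = -3*(-8 - 3) = -3*(-11) = 33)
X(I) = 48 - 6*I (X(I) = 48 - 6*(0*(-3) + I) = 48 - 6*(0 + I) = 48 - 6*I)
(107 + (V(-5)*X(-4) - 6))² = (107 + (33*(48 - 6*(-4)) - 6))² = (107 + (33*(48 + 24) - 6))² = (107 + (33*72 - 6))² = (107 + (2376 - 6))² = (107 + 2370)² = 2477² = 6135529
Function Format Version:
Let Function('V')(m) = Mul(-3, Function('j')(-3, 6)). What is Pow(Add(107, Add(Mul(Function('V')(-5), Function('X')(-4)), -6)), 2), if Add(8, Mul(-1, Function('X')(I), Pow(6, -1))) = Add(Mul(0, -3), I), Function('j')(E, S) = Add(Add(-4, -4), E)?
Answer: 6135529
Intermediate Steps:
Function('j')(E, S) = Add(-8, E)
Function('V')(m) = 33 (Function('V')(m) = Mul(-3, Add(-8, -3)) = Mul(-3, -11) = 33)
Function('X')(I) = Add(48, Mul(-6, I)) (Function('X')(I) = Add(48, Mul(-6, Add(Mul(0, -3), I))) = Add(48, Mul(-6, Add(0, I))) = Add(48, Mul(-6, I)))
Pow(Add(107, Add(Mul(Function('V')(-5), Function('X')(-4)), -6)), 2) = Pow(Add(107, Add(Mul(33, Add(48, Mul(-6, -4))), -6)), 2) = Pow(Add(107, Add(Mul(33, Add(48, 24)), -6)), 2) = Pow(Add(107, Add(Mul(33, 72), -6)), 2) = Pow(Add(107, Add(2376, -6)), 2) = Pow(Add(107, 2370), 2) = Pow(2477, 2) = 6135529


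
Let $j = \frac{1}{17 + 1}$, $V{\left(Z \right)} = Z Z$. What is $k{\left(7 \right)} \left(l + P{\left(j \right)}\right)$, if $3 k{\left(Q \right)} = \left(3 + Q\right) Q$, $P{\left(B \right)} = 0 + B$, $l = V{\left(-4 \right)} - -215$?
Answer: $\frac{145565}{27} \approx 5391.3$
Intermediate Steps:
$V{\left(Z \right)} = Z^{2}$
$j = \frac{1}{18} \approx 0.055556$
$l = 231$ ($l = \left(-4\right)^{2} - -215 = 16 + 215 = 231$)
$P{\left(B \right)} = B$
$k{\left(Q \right)} = \frac{Q \left(3 + Q\right)}{3}$ ($k{\left(Q \right)} = \frac{\left(3 + Q\right) Q}{3} = \frac{Q \left(3 + Q\right)}{3}$)
$k{\left(7 \right)} \left(l + P{\left(j \right)}\right) = \frac{1}{3} \cdot 7 \left(3 + 7\right) \left(231 + \frac{1}{18}\right) = \frac{1}{3} \cdot 7 \cdot 10 \cdot \frac{4159}{18} = \frac{70}{3} \cdot \frac{4159}{18} = \frac{145565}{27}$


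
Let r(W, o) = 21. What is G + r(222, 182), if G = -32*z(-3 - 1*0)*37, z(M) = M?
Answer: 3573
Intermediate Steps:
G = 3552 (G = -32*(-3 - 1*0)*37 = -32*(-3 + 0)*37 = -32*(-3)*37 = 96*37 = 3552)
G + r(222, 182) = 3552 + 21 = 3573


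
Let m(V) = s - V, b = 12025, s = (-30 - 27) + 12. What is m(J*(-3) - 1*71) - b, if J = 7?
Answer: -11978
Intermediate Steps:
s = -45 (s = -57 + 12 = -45)
m(V) = -45 - V
m(J*(-3) - 1*71) - b = (-45 - (7*(-3) - 1*71)) - 1*12025 = (-45 - (-21 - 71)) - 12025 = (-45 - 1*(-92)) - 12025 = (-45 + 92) - 12025 = 47 - 12025 = -11978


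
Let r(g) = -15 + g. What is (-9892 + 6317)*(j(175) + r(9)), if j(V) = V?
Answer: -604175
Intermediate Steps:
(-9892 + 6317)*(j(175) + r(9)) = (-9892 + 6317)*(175 + (-15 + 9)) = -3575*(175 - 6) = -3575*169 = -604175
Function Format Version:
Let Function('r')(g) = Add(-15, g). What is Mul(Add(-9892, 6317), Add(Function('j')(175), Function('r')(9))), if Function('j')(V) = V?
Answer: -604175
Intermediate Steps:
Mul(Add(-9892, 6317), Add(Function('j')(175), Function('r')(9))) = Mul(Add(-9892, 6317), Add(175, Add(-15, 9))) = Mul(-3575, Add(175, -6)) = Mul(-3575, 169) = -604175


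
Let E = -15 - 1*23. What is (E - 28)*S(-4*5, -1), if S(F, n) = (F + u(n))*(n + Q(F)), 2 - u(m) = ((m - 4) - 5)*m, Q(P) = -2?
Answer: -5544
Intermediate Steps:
u(m) = 2 - m*(-9 + m) (u(m) = 2 - ((m - 4) - 5)*m = 2 - ((-4 + m) - 5)*m = 2 - (-9 + m)*m = 2 - m*(-9 + m))
E = -38 (E = -15 - 23 = -38)
S(F, n) = (-2 + n)*(2 + F - n² + 9*n) (S(F, n) = (F + (2 - n² + 9*n))*(n - 2) = (2 + F - n² + 9*n)*(-2 + n) = (-2 + n)*(2 + F - n² + 9*n))
(E - 28)*S(-4*5, -1) = (-38 - 28)*(-4 - 1*(-1)³ - 16*(-1) - (-8)*5 + 11*(-1)² - 4*5*(-1)) = -66*(-4 - 1*(-1) + 16 - 2*(-20) + 11*1 - 20*(-1)) = -66*(-4 + 1 + 16 + 40 + 11 + 20) = -66*84 = -5544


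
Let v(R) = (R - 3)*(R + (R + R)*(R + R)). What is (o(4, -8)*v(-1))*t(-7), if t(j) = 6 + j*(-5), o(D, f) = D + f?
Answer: 1968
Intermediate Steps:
t(j) = 6 - 5*j
v(R) = (-3 + R)*(R + 4*R²) (v(R) = (-3 + R)*(R + (2*R)*(2*R)) = (-3 + R)*(R + 4*R²))
(o(4, -8)*v(-1))*t(-7) = ((4 - 8)*(-(-3 - 11*(-1) + 4*(-1)²)))*(6 - 5*(-7)) = (-(-4)*(-3 + 11 + 4*1))*(6 + 35) = -(-4)*(-3 + 11 + 4)*41 = -(-4)*12*41 = -4*(-12)*41 = 48*41 = 1968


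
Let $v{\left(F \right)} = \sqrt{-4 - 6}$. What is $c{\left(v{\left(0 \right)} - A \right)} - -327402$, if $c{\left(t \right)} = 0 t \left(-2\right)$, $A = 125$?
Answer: $327402$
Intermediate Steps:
$v{\left(F \right)} = i \sqrt{10}$ ($v{\left(F \right)} = \sqrt{-10} = i \sqrt{10}$)
$c{\left(t \right)} = 0$ ($c{\left(t \right)} = 0 \left(-2\right) = 0$)
$c{\left(v{\left(0 \right)} - A \right)} - -327402 = 0 - -327402 = 0 + 327402 = 327402$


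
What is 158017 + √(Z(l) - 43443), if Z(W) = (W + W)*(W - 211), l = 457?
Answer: 158017 + √181401 ≈ 1.5844e+5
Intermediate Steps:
Z(W) = 2*W*(-211 + W) (Z(W) = (2*W)*(-211 + W) = 2*W*(-211 + W))
158017 + √(Z(l) - 43443) = 158017 + √(2*457*(-211 + 457) - 43443) = 158017 + √(2*457*246 - 43443) = 158017 + √(224844 - 43443) = 158017 + √181401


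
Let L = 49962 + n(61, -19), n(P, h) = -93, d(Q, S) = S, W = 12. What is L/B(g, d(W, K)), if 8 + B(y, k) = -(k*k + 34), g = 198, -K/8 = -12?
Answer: -16623/3086 ≈ -5.3866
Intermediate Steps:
K = 96 (K = -8*(-12) = 96)
B(y, k) = -42 - k² (B(y, k) = -8 - (k*k + 34) = -8 - (k² + 34) = -8 - (34 + k²) = -8 + (-34 - k²) = -42 - k²)
L = 49869 (L = 49962 - 93 = 49869)
L/B(g, d(W, K)) = 49869/(-42 - 1*96²) = 49869/(-42 - 1*9216) = 49869/(-42 - 9216) = 49869/(-9258) = 49869*(-1/9258) = -16623/3086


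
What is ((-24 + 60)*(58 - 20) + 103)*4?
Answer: 5884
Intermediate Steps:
((-24 + 60)*(58 - 20) + 103)*4 = (36*38 + 103)*4 = (1368 + 103)*4 = 1471*4 = 5884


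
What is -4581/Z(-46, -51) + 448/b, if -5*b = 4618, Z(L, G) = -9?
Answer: 1174161/2309 ≈ 508.52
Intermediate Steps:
b = -4618/5 (b = -1/5*4618 = -4618/5 ≈ -923.60)
-4581/Z(-46, -51) + 448/b = -4581/(-9) + 448/(-4618/5) = -4581*(-1/9) + 448*(-5/4618) = 509 - 1120/2309 = 1174161/2309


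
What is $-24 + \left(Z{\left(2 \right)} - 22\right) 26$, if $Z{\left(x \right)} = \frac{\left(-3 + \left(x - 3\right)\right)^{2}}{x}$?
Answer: $-388$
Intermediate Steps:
$Z{\left(x \right)} = \frac{\left(-6 + x\right)^{2}}{x}$ ($Z{\left(x \right)} = \frac{\left(-3 + \left(x - 3\right)\right)^{2}}{x} = \frac{\left(-3 + \left(-3 + x\right)\right)^{2}}{x} = \frac{\left(-6 + x\right)^{2}}{x}$)
$-24 + \left(Z{\left(2 \right)} - 22\right) 26 = -24 + \left(\frac{\left(-6 + 2\right)^{2}}{2} - 22\right) 26 = -24 + \left(\frac{\left(-4\right)^{2}}{2} - 22\right) 26 = -24 + \left(\frac{1}{2} \cdot 16 - 22\right) 26 = -24 + \left(8 - 22\right) 26 = -24 - 364 = -388$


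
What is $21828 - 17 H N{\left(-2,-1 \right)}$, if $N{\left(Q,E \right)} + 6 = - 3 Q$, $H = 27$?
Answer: $21828$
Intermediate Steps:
$N{\left(Q,E \right)} = -6 - 3 Q$
$21828 - 17 H N{\left(-2,-1 \right)} = 21828 - 17 \cdot 27 \left(-6 - -6\right) = 21828 - 459 \left(-6 + 6\right) = 21828 - 459 \cdot 0 = 21828 - 0 = 21828 + 0 = 21828$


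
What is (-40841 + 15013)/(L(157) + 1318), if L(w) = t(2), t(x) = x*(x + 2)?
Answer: -12914/663 ≈ -19.478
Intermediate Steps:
t(x) = x*(2 + x)
L(w) = 8 (L(w) = 2*(2 + 2) = 2*4 = 8)
(-40841 + 15013)/(L(157) + 1318) = (-40841 + 15013)/(8 + 1318) = -25828/1326 = -25828*1/1326 = -12914/663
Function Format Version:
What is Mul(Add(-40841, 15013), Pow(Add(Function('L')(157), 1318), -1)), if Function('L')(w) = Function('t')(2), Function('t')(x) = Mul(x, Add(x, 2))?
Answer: Rational(-12914, 663) ≈ -19.478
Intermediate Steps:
Function('t')(x) = Mul(x, Add(2, x))
Function('L')(w) = 8 (Function('L')(w) = Mul(2, Add(2, 2)) = Mul(2, 4) = 8)
Mul(Add(-40841, 15013), Pow(Add(Function('L')(157), 1318), -1)) = Mul(Add(-40841, 15013), Pow(Add(8, 1318), -1)) = Mul(-25828, Pow(1326, -1)) = Mul(-25828, Rational(1, 1326)) = Rational(-12914, 663)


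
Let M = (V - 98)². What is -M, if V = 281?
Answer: -33489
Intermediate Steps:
M = 33489 (M = (281 - 98)² = 183² = 33489)
-M = -1*33489 = -33489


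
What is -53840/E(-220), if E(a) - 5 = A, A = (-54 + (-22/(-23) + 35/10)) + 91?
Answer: -2476640/2137 ≈ -1158.9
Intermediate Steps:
A = 1907/46 (A = (-54 + (-22*(-1/23) + 35*(1/10))) + 91 = (-54 + (22/23 + 7/2)) + 91 = (-54 + 205/46) + 91 = -2279/46 + 91 = 1907/46 ≈ 41.457)
E(a) = 2137/46 (E(a) = 5 + 1907/46 = 2137/46)
-53840/E(-220) = -53840/2137/46 = -53840*46/2137 = -2476640/2137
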